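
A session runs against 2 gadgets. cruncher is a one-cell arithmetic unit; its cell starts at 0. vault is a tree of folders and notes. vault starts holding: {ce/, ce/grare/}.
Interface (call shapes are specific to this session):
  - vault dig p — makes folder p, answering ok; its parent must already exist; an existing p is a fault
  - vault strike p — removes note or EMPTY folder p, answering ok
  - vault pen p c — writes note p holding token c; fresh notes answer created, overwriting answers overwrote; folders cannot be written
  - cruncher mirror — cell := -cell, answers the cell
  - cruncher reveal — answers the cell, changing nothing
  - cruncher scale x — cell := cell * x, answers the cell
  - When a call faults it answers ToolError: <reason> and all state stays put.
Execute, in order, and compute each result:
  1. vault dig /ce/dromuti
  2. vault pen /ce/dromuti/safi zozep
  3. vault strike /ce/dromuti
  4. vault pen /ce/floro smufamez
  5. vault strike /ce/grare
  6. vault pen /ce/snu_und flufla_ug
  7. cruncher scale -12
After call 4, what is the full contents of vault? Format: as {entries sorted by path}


Answer: {ce/, ce/dromuti/, ce/dromuti/safi=zozep, ce/floro=smufamez, ce/grare/}

Derivation:
% vault dig p='/ce/dromuti'
:: ok
% vault pen p='/ce/dromuti/safi' c='zozep'
:: created
% vault strike p='/ce/dromuti'
:: ToolError: not empty
% vault pen p='/ce/floro' c='smufamez'
:: created
% vault strike p='/ce/grare'
:: ok
% vault pen p='/ce/snu_und' c='flufla_ug'
:: created
% cruncher scale x='-12'
:: 0


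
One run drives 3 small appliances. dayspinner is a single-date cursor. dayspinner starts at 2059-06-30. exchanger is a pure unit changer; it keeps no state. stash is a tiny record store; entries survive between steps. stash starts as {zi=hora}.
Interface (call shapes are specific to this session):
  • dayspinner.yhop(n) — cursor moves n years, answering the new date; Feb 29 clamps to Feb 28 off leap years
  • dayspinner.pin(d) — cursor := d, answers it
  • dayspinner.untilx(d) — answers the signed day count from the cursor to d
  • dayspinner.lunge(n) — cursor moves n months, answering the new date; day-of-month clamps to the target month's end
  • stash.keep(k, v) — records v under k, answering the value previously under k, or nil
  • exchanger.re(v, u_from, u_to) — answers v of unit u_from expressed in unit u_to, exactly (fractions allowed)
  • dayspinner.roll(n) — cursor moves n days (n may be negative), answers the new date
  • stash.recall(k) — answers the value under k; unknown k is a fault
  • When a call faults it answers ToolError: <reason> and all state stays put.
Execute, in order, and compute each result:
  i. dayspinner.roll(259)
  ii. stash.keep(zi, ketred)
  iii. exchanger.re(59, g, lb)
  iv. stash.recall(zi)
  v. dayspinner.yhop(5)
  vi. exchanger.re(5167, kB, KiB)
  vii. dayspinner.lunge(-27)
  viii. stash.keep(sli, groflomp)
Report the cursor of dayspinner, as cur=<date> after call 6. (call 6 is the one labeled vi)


>>> roll n='259'
= 2060-03-15
>>> keep k='zi' v='ketred'
= hora
>>> re v='59' u_from='g' u_to='lb'
= 5900000/45359237
>>> recall k='zi'
= ketred
>>> yhop n='5'
= 2065-03-15
>>> re v='5167' u_from='kB' u_to='KiB'
= 645875/128
>>> lunge n='-27'
= 2062-12-15
>>> keep k='sli' v='groflomp'
= nil

Answer: cur=2065-03-15


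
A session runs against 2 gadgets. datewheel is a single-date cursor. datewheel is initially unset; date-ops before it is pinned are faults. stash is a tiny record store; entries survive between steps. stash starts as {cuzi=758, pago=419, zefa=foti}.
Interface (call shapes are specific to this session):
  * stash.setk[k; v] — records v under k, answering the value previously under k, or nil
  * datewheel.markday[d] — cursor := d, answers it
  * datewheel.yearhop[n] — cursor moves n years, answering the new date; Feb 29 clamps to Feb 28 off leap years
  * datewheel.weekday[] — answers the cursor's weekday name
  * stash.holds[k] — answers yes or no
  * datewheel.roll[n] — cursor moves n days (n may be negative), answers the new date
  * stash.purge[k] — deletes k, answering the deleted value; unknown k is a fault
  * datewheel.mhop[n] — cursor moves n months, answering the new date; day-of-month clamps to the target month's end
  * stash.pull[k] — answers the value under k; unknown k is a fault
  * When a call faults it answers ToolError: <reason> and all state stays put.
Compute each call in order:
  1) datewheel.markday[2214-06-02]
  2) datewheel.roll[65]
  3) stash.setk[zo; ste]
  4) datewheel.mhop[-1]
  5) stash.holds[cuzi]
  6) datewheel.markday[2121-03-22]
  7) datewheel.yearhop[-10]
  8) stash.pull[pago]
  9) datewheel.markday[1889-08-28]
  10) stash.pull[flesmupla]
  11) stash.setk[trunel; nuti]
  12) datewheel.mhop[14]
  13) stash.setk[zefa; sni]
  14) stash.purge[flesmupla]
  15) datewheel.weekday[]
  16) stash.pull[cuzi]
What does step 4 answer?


Answer: 2214-07-06

Derivation:
[in] markday 2214-06-02
:: 2214-06-02
[in] roll 65
:: 2214-08-06
[in] setk zo ste
:: nil
[in] mhop -1
:: 2214-07-06
[in] holds cuzi
:: yes
[in] markday 2121-03-22
:: 2121-03-22
[in] yearhop -10
:: 2111-03-22
[in] pull pago
:: 419
[in] markday 1889-08-28
:: 1889-08-28
[in] pull flesmupla
:: ToolError: no such key flesmupla
[in] setk trunel nuti
:: nil
[in] mhop 14
:: 1890-10-28
[in] setk zefa sni
:: foti
[in] purge flesmupla
:: ToolError: no such key flesmupla
[in] weekday
:: Tuesday
[in] pull cuzi
:: 758


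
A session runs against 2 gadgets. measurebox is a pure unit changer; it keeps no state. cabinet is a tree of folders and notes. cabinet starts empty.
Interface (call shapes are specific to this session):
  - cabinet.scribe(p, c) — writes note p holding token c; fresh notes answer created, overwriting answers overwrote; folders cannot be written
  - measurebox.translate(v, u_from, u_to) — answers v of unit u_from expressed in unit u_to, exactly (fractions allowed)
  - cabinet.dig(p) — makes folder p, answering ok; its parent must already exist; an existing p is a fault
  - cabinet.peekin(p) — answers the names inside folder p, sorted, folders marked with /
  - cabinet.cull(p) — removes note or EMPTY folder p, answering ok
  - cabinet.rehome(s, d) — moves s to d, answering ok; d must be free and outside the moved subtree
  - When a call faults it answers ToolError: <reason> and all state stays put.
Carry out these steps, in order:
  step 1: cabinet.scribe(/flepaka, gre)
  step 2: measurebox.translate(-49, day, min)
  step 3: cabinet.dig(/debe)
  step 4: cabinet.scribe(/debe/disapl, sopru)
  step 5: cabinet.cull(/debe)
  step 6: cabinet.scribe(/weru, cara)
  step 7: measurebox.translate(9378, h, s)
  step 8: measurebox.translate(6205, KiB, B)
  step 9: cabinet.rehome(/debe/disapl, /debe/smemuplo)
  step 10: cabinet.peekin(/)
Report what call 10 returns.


$ scribe p='/flepaka' c='gre'
= created
$ translate v='-49' u_from='day' u_to='min'
= -70560
$ dig p='/debe'
= ok
$ scribe p='/debe/disapl' c='sopru'
= created
$ cull p='/debe'
= ToolError: not empty
$ scribe p='/weru' c='cara'
= created
$ translate v='9378' u_from='h' u_to='s'
= 33760800
$ translate v='6205' u_from='KiB' u_to='B'
= 6353920
$ rehome s='/debe/disapl' d='/debe/smemuplo'
= ok
$ peekin p='/'
= [debe/, flepaka, weru]

Answer: [debe/, flepaka, weru]


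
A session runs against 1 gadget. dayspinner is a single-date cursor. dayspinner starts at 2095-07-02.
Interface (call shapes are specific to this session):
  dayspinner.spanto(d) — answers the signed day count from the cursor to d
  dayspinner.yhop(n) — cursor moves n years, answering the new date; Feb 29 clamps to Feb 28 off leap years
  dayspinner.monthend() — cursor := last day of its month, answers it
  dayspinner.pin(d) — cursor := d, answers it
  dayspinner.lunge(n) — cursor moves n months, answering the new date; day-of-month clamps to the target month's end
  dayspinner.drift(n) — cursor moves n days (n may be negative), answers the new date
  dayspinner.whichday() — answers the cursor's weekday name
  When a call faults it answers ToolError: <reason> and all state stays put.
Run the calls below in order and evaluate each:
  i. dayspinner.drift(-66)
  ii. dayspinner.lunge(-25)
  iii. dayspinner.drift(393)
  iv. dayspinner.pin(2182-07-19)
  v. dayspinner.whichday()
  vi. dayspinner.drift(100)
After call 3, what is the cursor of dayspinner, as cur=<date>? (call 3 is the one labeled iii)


! 1. drift(n='-66') ~> 2095-04-27
! 2. lunge(n='-25') ~> 2093-03-27
! 3. drift(n='393') ~> 2094-04-24
! 4. pin(d='2182-07-19') ~> 2182-07-19
! 5. whichday() ~> Friday
! 6. drift(n='100') ~> 2182-10-27

Answer: cur=2094-04-24


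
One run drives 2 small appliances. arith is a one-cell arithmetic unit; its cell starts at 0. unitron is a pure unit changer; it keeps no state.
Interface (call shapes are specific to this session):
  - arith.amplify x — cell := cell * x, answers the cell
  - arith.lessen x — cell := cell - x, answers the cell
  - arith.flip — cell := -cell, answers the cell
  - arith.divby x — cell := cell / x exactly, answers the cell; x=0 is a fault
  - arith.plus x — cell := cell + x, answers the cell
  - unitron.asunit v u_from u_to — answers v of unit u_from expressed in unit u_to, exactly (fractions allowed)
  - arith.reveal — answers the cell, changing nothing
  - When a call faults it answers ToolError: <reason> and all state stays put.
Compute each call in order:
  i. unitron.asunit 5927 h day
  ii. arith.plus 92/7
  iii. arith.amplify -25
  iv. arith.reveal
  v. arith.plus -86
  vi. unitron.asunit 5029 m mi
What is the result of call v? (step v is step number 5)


Answer: -2902/7

Derivation:
·→ asunit(v='5927', u_from='h', u_to='day')
·← 5927/24
·→ plus(x='92/7')
·← 92/7
·→ amplify(x='-25')
·← -2300/7
·→ reveal()
·← -2300/7
·→ plus(x='-86')
·← -2902/7
·→ asunit(v='5029', u_from='m', u_to='mi')
·← 628625/201168


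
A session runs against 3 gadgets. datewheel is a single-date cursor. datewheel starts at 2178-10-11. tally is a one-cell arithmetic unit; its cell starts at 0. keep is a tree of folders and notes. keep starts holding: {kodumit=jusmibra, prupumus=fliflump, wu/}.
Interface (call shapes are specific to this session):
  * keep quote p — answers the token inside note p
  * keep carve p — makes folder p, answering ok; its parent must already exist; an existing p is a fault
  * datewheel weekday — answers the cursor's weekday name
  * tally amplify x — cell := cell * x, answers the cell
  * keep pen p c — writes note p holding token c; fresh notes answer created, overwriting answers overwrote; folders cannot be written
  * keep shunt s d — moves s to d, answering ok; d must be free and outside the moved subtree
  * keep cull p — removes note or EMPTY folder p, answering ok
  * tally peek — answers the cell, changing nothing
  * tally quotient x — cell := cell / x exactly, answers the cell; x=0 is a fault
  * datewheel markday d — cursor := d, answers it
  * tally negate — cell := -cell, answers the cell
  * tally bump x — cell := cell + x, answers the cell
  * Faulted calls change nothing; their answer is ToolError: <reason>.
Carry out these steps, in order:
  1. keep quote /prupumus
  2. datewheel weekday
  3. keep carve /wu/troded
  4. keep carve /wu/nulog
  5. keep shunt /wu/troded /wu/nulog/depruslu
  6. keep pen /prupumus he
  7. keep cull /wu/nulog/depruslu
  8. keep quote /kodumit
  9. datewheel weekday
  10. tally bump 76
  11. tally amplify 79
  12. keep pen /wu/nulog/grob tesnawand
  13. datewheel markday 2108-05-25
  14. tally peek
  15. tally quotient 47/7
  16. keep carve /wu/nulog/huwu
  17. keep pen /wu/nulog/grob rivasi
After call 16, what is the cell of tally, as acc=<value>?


[in] keep quote p: /prupumus
  fliflump
[in] datewheel weekday
  Sunday
[in] keep carve p: /wu/troded
  ok
[in] keep carve p: /wu/nulog
  ok
[in] keep shunt s: /wu/troded d: /wu/nulog/depruslu
  ok
[in] keep pen p: /prupumus c: he
  overwrote
[in] keep cull p: /wu/nulog/depruslu
  ok
[in] keep quote p: /kodumit
  jusmibra
[in] datewheel weekday
  Sunday
[in] tally bump x: 76
  76
[in] tally amplify x: 79
  6004
[in] keep pen p: /wu/nulog/grob c: tesnawand
  created
[in] datewheel markday d: 2108-05-25
  2108-05-25
[in] tally peek
  6004
[in] tally quotient x: 47/7
  42028/47
[in] keep carve p: /wu/nulog/huwu
  ok
[in] keep pen p: /wu/nulog/grob c: rivasi
  overwrote

Answer: acc=42028/47


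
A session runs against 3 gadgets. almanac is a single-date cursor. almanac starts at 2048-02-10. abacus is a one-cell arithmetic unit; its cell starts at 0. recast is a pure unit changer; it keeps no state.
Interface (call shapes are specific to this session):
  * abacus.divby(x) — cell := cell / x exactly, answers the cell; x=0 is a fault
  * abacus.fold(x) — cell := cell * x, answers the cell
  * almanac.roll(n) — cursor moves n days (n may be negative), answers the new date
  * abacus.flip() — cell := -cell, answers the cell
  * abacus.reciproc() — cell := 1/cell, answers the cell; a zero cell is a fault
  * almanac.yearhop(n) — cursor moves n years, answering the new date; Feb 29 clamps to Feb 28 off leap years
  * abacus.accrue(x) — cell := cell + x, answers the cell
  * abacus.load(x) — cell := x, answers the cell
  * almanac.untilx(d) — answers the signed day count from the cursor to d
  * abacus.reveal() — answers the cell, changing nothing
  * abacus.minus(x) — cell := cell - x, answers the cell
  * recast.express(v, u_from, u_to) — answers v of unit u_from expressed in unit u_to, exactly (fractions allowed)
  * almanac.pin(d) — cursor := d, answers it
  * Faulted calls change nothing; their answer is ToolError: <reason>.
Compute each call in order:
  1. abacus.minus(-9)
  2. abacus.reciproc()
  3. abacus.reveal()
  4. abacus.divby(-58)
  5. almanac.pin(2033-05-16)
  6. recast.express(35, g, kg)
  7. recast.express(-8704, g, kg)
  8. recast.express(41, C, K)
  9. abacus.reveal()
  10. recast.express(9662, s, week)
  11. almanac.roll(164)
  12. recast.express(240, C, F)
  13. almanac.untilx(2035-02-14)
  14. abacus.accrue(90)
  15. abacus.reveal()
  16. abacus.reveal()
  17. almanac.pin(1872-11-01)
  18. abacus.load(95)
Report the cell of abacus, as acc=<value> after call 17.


Invoking abacus.minus on -9, and see 9.
I invoke abacus.reciproc, → 1/9.
Next I call abacus.reveal, — result: 1/9.
I use abacus.divby on -58: -1/522.
Using almanac.pin on 2033-05-16, and see 2033-05-16.
Then recast.express on 35, g, kg, which returns 7/200.
Then recast.express on -8704, g, kg, yielding -1088/125.
I run recast.express on 41, C, K, yielding 6283/20.
Now I run abacus.reveal(), and get -1/522.
I try recast.express on 9662, s, week, — result: 4831/302400.
Now I run almanac.roll on 164, — result: 2033-10-27.
Invoking recast.express on 240, C, F, which returns 464.
Now I run almanac.untilx on 2035-02-14, — result: 475.
Invoking abacus.accrue on 90, → 46979/522.
Then abacus.reveal, — result: 46979/522.
I run abacus.reveal(), which returns 46979/522.
I use almanac.pin on 1872-11-01: 1872-11-01.
I use abacus.load on 95, giving 95.

Answer: acc=46979/522


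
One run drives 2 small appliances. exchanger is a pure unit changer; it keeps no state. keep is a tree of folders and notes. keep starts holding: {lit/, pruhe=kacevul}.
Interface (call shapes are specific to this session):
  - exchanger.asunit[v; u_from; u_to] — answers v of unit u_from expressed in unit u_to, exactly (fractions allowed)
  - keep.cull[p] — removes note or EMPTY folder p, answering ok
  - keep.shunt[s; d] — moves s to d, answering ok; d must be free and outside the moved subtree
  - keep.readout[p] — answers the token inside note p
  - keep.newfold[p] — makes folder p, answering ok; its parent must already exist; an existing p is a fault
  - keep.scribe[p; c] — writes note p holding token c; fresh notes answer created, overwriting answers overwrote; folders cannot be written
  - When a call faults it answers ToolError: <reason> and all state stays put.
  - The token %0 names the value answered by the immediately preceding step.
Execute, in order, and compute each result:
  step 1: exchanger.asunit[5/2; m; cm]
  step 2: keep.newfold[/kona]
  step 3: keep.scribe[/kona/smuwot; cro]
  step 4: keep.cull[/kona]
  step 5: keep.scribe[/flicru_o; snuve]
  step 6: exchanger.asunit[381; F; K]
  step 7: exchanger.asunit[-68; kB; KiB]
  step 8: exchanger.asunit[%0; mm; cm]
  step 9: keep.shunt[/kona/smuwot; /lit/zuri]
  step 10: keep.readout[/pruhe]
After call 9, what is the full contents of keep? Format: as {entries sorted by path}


Answer: {flicru_o=snuve, kona/, lit/, lit/zuri=cro, pruhe=kacevul}

Derivation:
Next I call exchanger.asunit using v: 5/2, u_from: m, u_to: cm, and get 250.
Calling keep.newfold using p: /kona, and get ok.
I try keep.scribe using p: /kona/smuwot, c: cro, which returns created.
Now I run keep.cull using p: /kona, which returns ToolError: not empty.
I invoke keep.scribe using p: /flicru_o, c: snuve, and observe created.
Next I call exchanger.asunit using v: 381, u_from: F, u_to: K, — result: 84067/180.
I call exchanger.asunit using v: -68, u_from: kB, u_to: KiB, giving -2125/32.
I run exchanger.asunit using v: %0, u_from: mm, u_to: cm, yielding -425/64.
I run keep.shunt using s: /kona/smuwot, d: /lit/zuri, which returns ok.
I call keep.readout using p: /pruhe, and see kacevul.


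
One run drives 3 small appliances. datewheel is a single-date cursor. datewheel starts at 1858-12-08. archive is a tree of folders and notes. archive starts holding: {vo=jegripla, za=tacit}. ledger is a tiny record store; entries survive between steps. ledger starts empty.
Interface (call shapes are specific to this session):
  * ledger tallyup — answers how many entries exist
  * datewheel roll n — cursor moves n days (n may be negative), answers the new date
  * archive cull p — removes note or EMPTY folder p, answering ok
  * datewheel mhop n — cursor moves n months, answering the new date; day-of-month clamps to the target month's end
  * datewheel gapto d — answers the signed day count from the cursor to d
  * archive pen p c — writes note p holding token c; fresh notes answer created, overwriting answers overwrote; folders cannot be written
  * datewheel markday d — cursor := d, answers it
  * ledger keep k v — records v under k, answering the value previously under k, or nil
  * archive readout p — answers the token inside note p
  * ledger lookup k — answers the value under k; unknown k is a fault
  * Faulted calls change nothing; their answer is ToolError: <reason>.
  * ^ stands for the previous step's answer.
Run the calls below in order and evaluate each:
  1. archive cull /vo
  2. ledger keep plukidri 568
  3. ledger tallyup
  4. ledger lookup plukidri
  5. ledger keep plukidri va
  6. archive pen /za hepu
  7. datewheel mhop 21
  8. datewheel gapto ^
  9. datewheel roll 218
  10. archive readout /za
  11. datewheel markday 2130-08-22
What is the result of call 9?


Answer: 1861-04-14

Derivation:
I use archive cull on p=/vo, → ok.
Calling ledger keep on k=plukidri, v=568, and get nil.
I call ledger tallyup, — result: 1.
Now I run ledger lookup on k=plukidri, giving 568.
Invoking ledger keep on k=plukidri, v=va, and get 568.
Now I run archive pen on p=/za, c=hepu, giving overwrote.
I invoke datewheel mhop on n=21, and get 1860-09-08.
Calling datewheel gapto on d=^, giving 0.
Invoking datewheel roll on n=218, which returns 1861-04-14.
Then archive readout on p=/za, and see hepu.
Then datewheel markday on d=2130-08-22, which returns 2130-08-22.


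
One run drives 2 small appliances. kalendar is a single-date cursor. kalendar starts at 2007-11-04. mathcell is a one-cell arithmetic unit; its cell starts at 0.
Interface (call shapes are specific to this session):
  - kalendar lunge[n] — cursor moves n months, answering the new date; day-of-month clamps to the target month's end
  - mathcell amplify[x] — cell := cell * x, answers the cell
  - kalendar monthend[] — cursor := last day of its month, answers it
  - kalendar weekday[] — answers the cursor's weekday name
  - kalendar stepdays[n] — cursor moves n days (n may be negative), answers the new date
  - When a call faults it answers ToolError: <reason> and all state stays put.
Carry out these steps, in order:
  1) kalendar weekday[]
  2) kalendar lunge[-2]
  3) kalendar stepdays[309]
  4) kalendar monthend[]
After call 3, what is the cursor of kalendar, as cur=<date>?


I invoke kalendar weekday(), → Sunday.
I run kalendar lunge using n=-2: 2007-09-04.
I invoke kalendar stepdays using n=309, yielding 2008-07-09.
Now I run kalendar monthend, yielding 2008-07-31.

Answer: cur=2008-07-09


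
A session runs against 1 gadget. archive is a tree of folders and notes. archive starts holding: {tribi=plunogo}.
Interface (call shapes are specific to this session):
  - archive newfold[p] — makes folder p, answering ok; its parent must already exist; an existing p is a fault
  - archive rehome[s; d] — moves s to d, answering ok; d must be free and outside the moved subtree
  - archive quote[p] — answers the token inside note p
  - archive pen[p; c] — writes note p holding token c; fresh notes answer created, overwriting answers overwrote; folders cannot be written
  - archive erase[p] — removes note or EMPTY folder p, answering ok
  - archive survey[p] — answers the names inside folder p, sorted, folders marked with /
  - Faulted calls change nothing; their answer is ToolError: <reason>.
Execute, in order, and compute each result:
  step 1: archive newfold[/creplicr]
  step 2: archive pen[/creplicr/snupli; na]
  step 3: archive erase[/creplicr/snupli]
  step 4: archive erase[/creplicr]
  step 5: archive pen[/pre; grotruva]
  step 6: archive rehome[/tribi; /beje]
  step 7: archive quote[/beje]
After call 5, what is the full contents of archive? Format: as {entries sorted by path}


Answer: {pre=grotruva, tribi=plunogo}

Derivation:
> archive newfold p→/creplicr
  ok
> archive pen p→/creplicr/snupli c→na
  created
> archive erase p→/creplicr/snupli
  ok
> archive erase p→/creplicr
  ok
> archive pen p→/pre c→grotruva
  created
> archive rehome s→/tribi d→/beje
  ok
> archive quote p→/beje
  plunogo


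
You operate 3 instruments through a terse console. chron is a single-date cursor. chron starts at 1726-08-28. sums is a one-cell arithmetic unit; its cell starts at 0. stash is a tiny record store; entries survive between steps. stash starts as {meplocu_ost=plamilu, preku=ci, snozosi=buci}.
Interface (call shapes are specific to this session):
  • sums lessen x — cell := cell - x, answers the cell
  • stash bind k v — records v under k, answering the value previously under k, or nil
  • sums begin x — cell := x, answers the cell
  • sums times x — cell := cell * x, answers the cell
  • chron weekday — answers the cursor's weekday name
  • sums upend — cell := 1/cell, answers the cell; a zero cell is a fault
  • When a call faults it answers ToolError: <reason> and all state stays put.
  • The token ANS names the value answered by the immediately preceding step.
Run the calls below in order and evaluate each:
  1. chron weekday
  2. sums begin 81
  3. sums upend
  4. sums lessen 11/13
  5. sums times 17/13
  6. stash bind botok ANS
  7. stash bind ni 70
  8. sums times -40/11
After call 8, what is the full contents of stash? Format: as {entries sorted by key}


Answer: {botok=-14926/13689, meplocu_ost=plamilu, ni=70, preku=ci, snozosi=buci}

Derivation:
% chron weekday
= Wednesday
% sums begin x='81'
= 81
% sums upend
= 1/81
% sums lessen x='11/13'
= -878/1053
% sums times x='17/13'
= -14926/13689
% stash bind k='botok' v='ANS'
= nil
% stash bind k='ni' v='70'
= nil
% sums times x='-40/11'
= 597040/150579


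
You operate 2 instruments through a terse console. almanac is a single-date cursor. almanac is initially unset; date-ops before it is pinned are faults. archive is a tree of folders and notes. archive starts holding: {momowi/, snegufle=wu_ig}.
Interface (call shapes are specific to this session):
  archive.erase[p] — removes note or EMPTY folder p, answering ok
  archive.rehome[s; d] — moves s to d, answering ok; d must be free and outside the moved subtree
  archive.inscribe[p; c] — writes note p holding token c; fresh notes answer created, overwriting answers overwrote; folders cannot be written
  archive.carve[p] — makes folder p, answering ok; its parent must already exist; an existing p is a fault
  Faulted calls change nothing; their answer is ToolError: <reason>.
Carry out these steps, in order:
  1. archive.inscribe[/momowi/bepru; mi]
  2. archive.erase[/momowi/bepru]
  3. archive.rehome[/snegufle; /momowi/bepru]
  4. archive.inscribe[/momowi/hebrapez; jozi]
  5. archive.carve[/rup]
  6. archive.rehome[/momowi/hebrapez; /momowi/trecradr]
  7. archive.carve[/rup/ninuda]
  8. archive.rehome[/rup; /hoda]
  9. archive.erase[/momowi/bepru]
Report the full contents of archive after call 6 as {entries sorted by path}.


Answer: {momowi/, momowi/bepru=wu_ig, momowi/trecradr=jozi, rup/}

Derivation:
-> inscribe(p=/momowi/bepru, c=mi)
<- created
-> erase(p=/momowi/bepru)
<- ok
-> rehome(s=/snegufle, d=/momowi/bepru)
<- ok
-> inscribe(p=/momowi/hebrapez, c=jozi)
<- created
-> carve(p=/rup)
<- ok
-> rehome(s=/momowi/hebrapez, d=/momowi/trecradr)
<- ok
-> carve(p=/rup/ninuda)
<- ok
-> rehome(s=/rup, d=/hoda)
<- ok
-> erase(p=/momowi/bepru)
<- ok


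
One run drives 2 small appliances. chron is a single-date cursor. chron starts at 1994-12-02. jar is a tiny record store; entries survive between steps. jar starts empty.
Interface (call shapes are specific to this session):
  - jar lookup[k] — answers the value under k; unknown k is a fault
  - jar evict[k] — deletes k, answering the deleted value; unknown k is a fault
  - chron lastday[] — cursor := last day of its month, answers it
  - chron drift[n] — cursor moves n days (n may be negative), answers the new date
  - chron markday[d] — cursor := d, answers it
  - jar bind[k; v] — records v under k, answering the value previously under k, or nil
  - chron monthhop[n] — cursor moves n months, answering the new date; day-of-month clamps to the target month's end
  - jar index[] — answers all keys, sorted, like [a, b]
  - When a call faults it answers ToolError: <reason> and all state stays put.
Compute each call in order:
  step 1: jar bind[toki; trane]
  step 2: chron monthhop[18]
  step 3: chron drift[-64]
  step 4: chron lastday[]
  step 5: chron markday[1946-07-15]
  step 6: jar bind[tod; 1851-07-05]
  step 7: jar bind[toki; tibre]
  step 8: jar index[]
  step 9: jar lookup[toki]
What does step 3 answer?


Answer: 1996-03-30

Derivation:
-- 1. jar bind(toki, trane) == nil
-- 2. chron monthhop(18) == 1996-06-02
-- 3. chron drift(-64) == 1996-03-30
-- 4. chron lastday() == 1996-03-31
-- 5. chron markday(1946-07-15) == 1946-07-15
-- 6. jar bind(tod, 1851-07-05) == nil
-- 7. jar bind(toki, tibre) == trane
-- 8. jar index() == [tod, toki]
-- 9. jar lookup(toki) == tibre


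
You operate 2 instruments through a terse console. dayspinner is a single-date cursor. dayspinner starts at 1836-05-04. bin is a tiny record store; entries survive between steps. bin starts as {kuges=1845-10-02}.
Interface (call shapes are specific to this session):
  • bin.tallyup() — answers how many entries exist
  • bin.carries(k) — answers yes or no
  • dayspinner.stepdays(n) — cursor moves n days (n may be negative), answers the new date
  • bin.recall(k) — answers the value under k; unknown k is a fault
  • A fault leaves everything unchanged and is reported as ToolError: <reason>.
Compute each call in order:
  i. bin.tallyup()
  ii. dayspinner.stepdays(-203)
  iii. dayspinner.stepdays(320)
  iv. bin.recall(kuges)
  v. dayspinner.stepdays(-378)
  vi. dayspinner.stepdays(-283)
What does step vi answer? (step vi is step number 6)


Answer: 1834-11-07

Derivation:
-- 1. bin.tallyup() : 1
-- 2. dayspinner.stepdays(n=-203) : 1835-10-14
-- 3. dayspinner.stepdays(n=320) : 1836-08-29
-- 4. bin.recall(k=kuges) : 1845-10-02
-- 5. dayspinner.stepdays(n=-378) : 1835-08-17
-- 6. dayspinner.stepdays(n=-283) : 1834-11-07


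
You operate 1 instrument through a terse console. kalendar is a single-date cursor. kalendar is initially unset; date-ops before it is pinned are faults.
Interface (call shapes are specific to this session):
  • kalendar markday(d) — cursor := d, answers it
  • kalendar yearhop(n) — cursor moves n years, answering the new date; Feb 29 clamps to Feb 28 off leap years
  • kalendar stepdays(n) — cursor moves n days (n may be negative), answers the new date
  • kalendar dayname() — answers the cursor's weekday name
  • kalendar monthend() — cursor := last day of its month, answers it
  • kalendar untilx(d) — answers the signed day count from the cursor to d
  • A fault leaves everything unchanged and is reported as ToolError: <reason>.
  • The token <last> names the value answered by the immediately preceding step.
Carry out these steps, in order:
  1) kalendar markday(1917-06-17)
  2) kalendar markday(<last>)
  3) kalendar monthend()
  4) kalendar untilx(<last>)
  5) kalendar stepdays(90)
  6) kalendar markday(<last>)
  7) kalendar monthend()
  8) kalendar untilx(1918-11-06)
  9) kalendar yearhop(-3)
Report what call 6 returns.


Answer: 1917-09-28

Derivation:
Act: kalendar markday[d=1917-06-17]
Obs: 1917-06-17
Act: kalendar markday[d=<last>]
Obs: 1917-06-17
Act: kalendar monthend[]
Obs: 1917-06-30
Act: kalendar untilx[d=<last>]
Obs: 0
Act: kalendar stepdays[n=90]
Obs: 1917-09-28
Act: kalendar markday[d=<last>]
Obs: 1917-09-28
Act: kalendar monthend[]
Obs: 1917-09-30
Act: kalendar untilx[d=1918-11-06]
Obs: 402
Act: kalendar yearhop[n=-3]
Obs: 1914-09-30


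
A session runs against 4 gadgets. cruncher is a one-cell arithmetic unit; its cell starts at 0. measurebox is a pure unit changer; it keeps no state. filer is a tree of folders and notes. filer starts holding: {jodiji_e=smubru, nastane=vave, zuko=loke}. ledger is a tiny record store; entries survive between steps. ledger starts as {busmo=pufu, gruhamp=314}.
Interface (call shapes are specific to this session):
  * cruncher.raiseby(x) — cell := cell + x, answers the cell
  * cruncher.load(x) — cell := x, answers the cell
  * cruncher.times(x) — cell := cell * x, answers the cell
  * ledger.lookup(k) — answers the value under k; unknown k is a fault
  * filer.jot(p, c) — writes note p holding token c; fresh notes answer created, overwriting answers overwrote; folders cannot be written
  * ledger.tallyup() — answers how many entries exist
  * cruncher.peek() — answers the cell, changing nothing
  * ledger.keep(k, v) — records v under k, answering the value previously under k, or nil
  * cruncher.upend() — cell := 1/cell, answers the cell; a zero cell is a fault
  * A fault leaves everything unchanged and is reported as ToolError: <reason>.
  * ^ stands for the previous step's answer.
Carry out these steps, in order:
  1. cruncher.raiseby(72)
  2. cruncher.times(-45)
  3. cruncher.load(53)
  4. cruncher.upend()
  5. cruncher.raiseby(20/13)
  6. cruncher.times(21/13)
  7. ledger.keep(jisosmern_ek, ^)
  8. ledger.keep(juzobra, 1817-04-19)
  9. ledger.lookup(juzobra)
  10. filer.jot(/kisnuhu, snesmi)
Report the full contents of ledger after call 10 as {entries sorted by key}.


Answer: {busmo=pufu, gruhamp=314, jisosmern_ek=22533/8957, juzobra=1817-04-19}

Derivation:
Then raiseby(x='72'), and see 72.
I invoke times(x='-45'), → -3240.
Now I run load(x='53'), and observe 53.
Calling upend, and get 1/53.
Then raiseby(x='20/13'), yielding 1073/689.
I invoke times(x='21/13'), and see 22533/8957.
Then keep(k='jisosmern_ek', v='^'), which returns nil.
Using keep(k='juzobra', v='1817-04-19'), → nil.
Calling lookup(k='juzobra'): 1817-04-19.
Invoking jot(p='/kisnuhu', c='snesmi'), → created.


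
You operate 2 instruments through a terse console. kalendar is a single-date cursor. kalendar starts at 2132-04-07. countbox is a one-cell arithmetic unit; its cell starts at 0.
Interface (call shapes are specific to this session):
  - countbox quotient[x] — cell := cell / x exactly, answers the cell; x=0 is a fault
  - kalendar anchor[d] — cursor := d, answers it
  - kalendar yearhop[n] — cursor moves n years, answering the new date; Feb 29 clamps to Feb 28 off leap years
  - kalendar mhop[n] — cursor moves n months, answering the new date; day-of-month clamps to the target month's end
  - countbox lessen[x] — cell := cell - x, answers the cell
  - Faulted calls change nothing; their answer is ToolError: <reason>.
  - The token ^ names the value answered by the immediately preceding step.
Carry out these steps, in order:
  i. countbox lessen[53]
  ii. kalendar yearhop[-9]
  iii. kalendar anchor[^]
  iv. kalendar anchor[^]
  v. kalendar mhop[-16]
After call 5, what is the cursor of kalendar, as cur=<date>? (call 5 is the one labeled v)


==> countbox lessen(53)
<== -53
==> kalendar yearhop(-9)
<== 2123-04-07
==> kalendar anchor(^)
<== 2123-04-07
==> kalendar anchor(^)
<== 2123-04-07
==> kalendar mhop(-16)
<== 2121-12-07

Answer: cur=2121-12-07


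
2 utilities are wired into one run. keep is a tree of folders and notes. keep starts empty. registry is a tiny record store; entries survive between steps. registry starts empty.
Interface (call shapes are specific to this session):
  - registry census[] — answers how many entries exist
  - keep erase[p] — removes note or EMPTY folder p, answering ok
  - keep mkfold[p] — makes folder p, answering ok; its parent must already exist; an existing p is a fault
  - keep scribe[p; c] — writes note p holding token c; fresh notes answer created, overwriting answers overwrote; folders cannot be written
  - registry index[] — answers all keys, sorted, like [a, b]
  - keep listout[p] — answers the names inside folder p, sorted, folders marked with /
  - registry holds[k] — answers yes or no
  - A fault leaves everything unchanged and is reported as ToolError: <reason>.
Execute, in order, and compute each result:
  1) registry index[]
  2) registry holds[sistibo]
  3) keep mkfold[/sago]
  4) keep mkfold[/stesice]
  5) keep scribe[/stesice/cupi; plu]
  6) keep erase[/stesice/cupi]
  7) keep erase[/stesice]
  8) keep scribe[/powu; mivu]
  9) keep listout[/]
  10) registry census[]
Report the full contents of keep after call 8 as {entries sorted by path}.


Answer: {powu=mivu, sago/}

Derivation:
>>> registry index
  []
>>> registry holds k: sistibo
  no
>>> keep mkfold p: /sago
  ok
>>> keep mkfold p: /stesice
  ok
>>> keep scribe p: /stesice/cupi c: plu
  created
>>> keep erase p: /stesice/cupi
  ok
>>> keep erase p: /stesice
  ok
>>> keep scribe p: /powu c: mivu
  created
>>> keep listout p: /
  [powu, sago/]
>>> registry census
  0


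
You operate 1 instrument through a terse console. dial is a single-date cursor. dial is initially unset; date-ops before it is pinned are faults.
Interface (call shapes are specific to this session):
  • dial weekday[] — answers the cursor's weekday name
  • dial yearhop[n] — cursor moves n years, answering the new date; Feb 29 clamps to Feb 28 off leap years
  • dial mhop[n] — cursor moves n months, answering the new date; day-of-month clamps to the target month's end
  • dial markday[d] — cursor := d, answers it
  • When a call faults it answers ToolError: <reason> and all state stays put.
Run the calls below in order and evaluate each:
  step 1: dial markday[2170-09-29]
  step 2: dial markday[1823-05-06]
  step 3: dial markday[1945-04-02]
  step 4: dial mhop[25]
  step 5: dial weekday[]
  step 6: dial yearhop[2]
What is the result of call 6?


Answer: 1949-05-02

Derivation:
Then dial markday passing 2170-09-29, which returns 2170-09-29.
Next I call dial markday passing 1823-05-06, and see 1823-05-06.
Calling dial markday passing 1945-04-02, — result: 1945-04-02.
I invoke dial mhop passing 25, giving 1947-05-02.
I run dial weekday(), and see Friday.
I call dial yearhop passing 2, and see 1949-05-02.


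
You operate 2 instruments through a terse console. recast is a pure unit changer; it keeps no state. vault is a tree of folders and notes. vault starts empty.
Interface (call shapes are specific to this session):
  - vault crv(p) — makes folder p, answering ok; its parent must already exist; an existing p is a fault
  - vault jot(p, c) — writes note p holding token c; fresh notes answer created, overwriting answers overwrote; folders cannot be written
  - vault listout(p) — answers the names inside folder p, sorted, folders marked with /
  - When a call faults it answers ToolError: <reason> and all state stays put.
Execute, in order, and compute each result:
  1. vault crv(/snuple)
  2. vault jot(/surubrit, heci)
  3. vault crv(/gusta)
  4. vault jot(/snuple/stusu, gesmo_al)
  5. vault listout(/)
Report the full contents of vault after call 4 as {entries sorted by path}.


Answer: {gusta/, snuple/, snuple/stusu=gesmo_al, surubrit=heci}

Derivation:
! 1. vault crv(p→/snuple) : ok
! 2. vault jot(p→/surubrit, c→heci) : created
! 3. vault crv(p→/gusta) : ok
! 4. vault jot(p→/snuple/stusu, c→gesmo_al) : created
! 5. vault listout(p→/) : [gusta/, snuple/, surubrit]


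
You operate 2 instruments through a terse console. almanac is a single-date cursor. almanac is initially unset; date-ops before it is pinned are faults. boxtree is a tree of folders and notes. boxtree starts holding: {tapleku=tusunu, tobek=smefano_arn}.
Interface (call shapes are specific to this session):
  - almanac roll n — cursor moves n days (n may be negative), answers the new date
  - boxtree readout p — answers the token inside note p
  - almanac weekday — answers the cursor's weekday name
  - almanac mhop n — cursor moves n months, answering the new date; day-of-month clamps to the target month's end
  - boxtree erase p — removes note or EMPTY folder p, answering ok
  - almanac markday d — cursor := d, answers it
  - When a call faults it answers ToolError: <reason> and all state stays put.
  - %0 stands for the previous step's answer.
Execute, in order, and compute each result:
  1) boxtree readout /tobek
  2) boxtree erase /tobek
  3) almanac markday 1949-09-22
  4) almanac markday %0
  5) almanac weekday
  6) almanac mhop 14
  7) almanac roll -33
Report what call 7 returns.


Answer: 1950-10-20

Derivation:
[in] boxtree readout p=/tobek
[out] smefano_arn
[in] boxtree erase p=/tobek
[out] ok
[in] almanac markday d=1949-09-22
[out] 1949-09-22
[in] almanac markday d=%0
[out] 1949-09-22
[in] almanac weekday
[out] Thursday
[in] almanac mhop n=14
[out] 1950-11-22
[in] almanac roll n=-33
[out] 1950-10-20


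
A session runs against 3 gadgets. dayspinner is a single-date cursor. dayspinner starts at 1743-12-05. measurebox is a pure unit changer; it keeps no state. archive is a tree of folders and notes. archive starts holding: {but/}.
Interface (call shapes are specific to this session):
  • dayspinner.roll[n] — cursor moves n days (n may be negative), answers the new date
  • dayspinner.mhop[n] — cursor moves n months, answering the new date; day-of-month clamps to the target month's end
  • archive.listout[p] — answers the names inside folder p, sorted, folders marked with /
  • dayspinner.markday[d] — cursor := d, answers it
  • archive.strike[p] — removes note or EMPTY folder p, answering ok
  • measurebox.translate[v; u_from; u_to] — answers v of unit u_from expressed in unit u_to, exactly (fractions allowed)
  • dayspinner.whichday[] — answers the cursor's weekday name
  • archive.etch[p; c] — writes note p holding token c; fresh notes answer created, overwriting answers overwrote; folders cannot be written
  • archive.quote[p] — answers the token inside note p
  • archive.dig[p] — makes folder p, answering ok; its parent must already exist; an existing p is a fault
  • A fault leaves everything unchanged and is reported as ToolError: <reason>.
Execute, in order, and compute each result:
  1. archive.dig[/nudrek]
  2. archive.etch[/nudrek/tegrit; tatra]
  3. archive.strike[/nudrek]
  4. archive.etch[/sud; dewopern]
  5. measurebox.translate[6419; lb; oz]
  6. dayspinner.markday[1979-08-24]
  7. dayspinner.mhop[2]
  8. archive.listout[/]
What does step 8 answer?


==> dig(p→/nudrek)
<== ok
==> etch(p→/nudrek/tegrit, c→tatra)
<== created
==> strike(p→/nudrek)
<== ToolError: not empty
==> etch(p→/sud, c→dewopern)
<== created
==> translate(v→6419, u_from→lb, u_to→oz)
<== 102704
==> markday(d→1979-08-24)
<== 1979-08-24
==> mhop(n→2)
<== 1979-10-24
==> listout(p→/)
<== [but/, nudrek/, sud]

Answer: [but/, nudrek/, sud]
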